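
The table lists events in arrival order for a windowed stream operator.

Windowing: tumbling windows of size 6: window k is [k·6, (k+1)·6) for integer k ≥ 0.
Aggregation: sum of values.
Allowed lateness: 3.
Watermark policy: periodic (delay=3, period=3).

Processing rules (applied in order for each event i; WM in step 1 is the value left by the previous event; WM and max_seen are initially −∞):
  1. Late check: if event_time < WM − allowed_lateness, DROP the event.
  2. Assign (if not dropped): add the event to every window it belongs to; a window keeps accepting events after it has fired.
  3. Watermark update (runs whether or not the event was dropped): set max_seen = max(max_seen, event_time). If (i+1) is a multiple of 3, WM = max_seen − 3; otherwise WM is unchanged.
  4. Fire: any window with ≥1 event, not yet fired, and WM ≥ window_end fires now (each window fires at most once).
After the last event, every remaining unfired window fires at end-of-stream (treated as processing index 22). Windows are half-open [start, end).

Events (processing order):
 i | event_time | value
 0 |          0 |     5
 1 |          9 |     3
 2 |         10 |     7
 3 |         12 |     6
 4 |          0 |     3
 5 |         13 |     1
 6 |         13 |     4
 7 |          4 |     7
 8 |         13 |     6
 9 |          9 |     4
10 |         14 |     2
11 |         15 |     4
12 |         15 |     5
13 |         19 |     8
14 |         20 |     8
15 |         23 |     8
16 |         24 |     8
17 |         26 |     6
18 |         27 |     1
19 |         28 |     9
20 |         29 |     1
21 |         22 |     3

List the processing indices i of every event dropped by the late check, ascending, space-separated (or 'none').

4 7 21

i=0 t=0 v=5: → [0,6); WM=−∞
i=1 t=9 v=3: → [6,12); WM=−∞
i=2 t=10 v=7: → [6,12); WM=7; [0,6) fires=5
i=3 t=12 v=6: → [12,18); WM=7
i=4 t=0 v=3: DROP (t<7-3); WM=7
i=5 t=13 v=1: → [12,18); WM=10
i=6 t=13 v=4: → [12,18); WM=10
i=7 t=4 v=7: DROP (t<10-3); WM=10
i=8 t=13 v=6: → [12,18); WM=10
i=9 t=9 v=4: → [6,12); WM=10
i=10 t=14 v=2: → [12,18); WM=10
i=11 t=15 v=4: → [12,18); WM=12; [6,12) fires=14
i=12 t=15 v=5: → [12,18); WM=12
i=13 t=19 v=8: → [18,24); WM=12
i=14 t=20 v=8: → [18,24); WM=17
i=15 t=23 v=8: → [18,24); WM=17
i=16 t=24 v=8: → [24,30); WM=17
i=17 t=26 v=6: → [24,30); WM=23; [12,18) fires=28
i=18 t=27 v=1: → [24,30); WM=23
i=19 t=28 v=9: → [24,30); WM=23
i=20 t=29 v=1: → [24,30); WM=26; [18,24) fires=24
i=21 t=22 v=3: DROP (t<26-3); WM=26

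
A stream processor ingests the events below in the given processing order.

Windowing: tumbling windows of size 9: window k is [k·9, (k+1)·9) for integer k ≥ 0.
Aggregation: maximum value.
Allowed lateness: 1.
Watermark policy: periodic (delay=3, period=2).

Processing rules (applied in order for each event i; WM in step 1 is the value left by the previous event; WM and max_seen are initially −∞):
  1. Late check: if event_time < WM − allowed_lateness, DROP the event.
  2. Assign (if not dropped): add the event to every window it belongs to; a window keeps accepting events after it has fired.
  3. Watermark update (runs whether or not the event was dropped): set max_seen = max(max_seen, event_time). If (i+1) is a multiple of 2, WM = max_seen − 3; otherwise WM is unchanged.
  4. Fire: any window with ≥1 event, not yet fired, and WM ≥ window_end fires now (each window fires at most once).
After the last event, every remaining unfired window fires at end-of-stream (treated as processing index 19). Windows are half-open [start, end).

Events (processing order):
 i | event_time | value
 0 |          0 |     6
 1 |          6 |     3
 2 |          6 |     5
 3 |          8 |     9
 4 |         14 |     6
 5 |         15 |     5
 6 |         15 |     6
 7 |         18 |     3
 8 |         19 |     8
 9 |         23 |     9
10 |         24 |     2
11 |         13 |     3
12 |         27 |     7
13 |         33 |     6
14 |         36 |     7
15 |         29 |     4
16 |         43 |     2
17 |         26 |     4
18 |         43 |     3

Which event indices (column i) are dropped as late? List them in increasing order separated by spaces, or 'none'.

i=0 t=0 v=6: → [0,9); WM=−∞
i=1 t=6 v=3: → [0,9); WM=3
i=2 t=6 v=5: → [0,9); WM=3
i=3 t=8 v=9: → [0,9); WM=5
i=4 t=14 v=6: → [9,18); WM=5
i=5 t=15 v=5: → [9,18); WM=12; [0,9) fires=9
i=6 t=15 v=6: → [9,18); WM=12
i=7 t=18 v=3: → [18,27); WM=15
i=8 t=19 v=8: → [18,27); WM=15
i=9 t=23 v=9: → [18,27); WM=20; [9,18) fires=6
i=10 t=24 v=2: → [18,27); WM=20
i=11 t=13 v=3: DROP (t<20-1); WM=21
i=12 t=27 v=7: → [27,36); WM=21
i=13 t=33 v=6: → [27,36); WM=30; [18,27) fires=9
i=14 t=36 v=7: → [36,45); WM=30
i=15 t=29 v=4: → [27,36); WM=33
i=16 t=43 v=2: → [36,45); WM=33
i=17 t=26 v=4: DROP (t<33-1); WM=40; [27,36) fires=7
i=18 t=43 v=3: → [36,45); WM=40

11 17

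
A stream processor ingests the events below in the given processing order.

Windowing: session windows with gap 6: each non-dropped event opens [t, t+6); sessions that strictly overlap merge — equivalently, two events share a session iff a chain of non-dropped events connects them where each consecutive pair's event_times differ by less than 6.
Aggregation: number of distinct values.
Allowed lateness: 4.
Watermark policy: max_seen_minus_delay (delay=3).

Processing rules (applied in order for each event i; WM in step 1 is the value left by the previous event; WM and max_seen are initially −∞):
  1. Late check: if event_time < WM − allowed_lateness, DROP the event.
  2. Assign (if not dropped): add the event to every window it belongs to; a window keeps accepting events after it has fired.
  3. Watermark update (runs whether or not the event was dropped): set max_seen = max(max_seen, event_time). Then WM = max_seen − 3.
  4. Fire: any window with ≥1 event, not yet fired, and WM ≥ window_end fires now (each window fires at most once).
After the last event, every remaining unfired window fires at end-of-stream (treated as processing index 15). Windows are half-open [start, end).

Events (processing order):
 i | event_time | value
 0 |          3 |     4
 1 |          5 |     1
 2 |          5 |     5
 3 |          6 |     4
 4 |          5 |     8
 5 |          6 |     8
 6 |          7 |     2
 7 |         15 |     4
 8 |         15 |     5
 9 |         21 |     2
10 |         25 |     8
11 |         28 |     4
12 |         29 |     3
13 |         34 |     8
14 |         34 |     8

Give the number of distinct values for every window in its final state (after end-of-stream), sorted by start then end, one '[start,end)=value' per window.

i=0 t=3 v=4: → [3,9); WM=0
i=1 t=5 v=1: → [3,11); WM=2
i=2 t=5 v=5: → [3,11); WM=2
i=3 t=6 v=4: → [3,12); WM=3
i=4 t=5 v=8: → [3,12); WM=3
i=5 t=6 v=8: → [3,12); WM=3
i=6 t=7 v=2: → [3,13); WM=4
i=7 t=15 v=4: → [15,21); WM=12
i=8 t=15 v=5: → [15,21); WM=12
i=9 t=21 v=2: → [21,27); WM=18
i=10 t=25 v=8: → [21,31); WM=22
i=11 t=28 v=4: → [21,34); WM=25
i=12 t=29 v=3: → [21,35); WM=26
i=13 t=34 v=8: → [21,40); WM=31
i=14 t=34 v=8: → [21,40); WM=31

[3,13)=5 [15,21)=2 [21,40)=4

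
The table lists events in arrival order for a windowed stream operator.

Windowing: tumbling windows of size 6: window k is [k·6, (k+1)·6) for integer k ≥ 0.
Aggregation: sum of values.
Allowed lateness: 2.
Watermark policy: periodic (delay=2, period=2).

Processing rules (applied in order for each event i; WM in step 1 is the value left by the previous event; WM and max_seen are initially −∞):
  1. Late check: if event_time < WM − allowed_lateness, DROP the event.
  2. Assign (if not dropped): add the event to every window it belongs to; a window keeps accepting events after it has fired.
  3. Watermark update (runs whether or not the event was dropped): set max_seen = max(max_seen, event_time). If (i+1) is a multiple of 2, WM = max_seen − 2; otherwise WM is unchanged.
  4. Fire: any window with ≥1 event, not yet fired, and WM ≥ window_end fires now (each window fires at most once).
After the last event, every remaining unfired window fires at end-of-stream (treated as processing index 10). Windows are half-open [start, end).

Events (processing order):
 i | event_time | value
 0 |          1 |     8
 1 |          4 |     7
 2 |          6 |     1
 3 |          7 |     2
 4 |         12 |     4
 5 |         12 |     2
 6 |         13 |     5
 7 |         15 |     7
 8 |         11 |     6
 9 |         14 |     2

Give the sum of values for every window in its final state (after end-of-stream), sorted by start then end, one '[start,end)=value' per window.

i=0 t=1 v=8: → [0,6); WM=−∞
i=1 t=4 v=7: → [0,6); WM=2
i=2 t=6 v=1: → [6,12); WM=2
i=3 t=7 v=2: → [6,12); WM=5
i=4 t=12 v=4: → [12,18); WM=5
i=5 t=12 v=2: → [12,18); WM=10; [0,6) fires=15
i=6 t=13 v=5: → [12,18); WM=10
i=7 t=15 v=7: → [12,18); WM=13; [6,12) fires=3
i=8 t=11 v=6: → [6,12); WM=13
i=9 t=14 v=2: → [12,18); WM=13

[0,6)=15 [6,12)=9 [12,18)=20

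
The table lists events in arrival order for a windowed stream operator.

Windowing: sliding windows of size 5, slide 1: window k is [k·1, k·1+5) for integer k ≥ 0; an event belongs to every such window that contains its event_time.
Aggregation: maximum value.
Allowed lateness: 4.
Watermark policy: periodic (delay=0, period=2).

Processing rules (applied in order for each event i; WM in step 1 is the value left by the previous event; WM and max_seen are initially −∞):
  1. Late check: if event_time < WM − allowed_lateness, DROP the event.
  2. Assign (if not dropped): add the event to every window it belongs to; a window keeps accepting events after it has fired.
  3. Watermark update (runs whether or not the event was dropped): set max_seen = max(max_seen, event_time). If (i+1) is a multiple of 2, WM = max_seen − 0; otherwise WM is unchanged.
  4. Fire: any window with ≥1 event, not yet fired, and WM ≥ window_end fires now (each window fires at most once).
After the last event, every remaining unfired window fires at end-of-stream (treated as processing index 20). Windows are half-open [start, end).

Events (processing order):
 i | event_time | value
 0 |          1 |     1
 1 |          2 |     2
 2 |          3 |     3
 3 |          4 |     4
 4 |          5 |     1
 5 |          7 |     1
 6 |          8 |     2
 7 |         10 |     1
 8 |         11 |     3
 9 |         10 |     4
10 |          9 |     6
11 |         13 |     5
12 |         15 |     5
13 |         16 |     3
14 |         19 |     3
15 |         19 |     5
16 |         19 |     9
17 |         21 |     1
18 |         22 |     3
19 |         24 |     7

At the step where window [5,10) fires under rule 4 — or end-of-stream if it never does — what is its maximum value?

i=0 t=1 v=1: → [1,6),[0,5); WM=−∞
i=1 t=2 v=2: → [2,7),[1,6),[0,5); WM=2
i=2 t=3 v=3: → [3,8),[2,7),[1,6),[0,5); WM=2
i=3 t=4 v=4: → [4,9),[3,8),[2,7),[1,6),[0,5); WM=4
i=4 t=5 v=1: → [5,10),[4,9),[3,8),[2,7),[1,6); WM=4
i=5 t=7 v=1: → [7,12),[6,11),[5,10),[4,9),[3,8); WM=7; [0,5) fires=4 [1,6) fires=4 [2,7) fires=4
i=6 t=8 v=2: → [8,13),[7,12),[6,11),[5,10),[4,9); WM=7
i=7 t=10 v=1: → [10,15),[9,14),[8,13),[7,12),[6,11); WM=10; [3,8) fires=4 [4,9) fires=4 [5,10) fires=2
i=8 t=11 v=3: → [11,16),[10,15),[9,14),[8,13),[7,12); WM=10
i=9 t=10 v=4: → [10,15),[9,14),[8,13),[7,12),[6,11); WM=11; [6,11) fires=4
i=10 t=9 v=6: → [9,14),[8,13),[7,12),[6,11),[5,10); WM=11
i=11 t=13 v=5: → [13,18),[12,17),[11,16),[10,15),[9,14); WM=13; [7,12) fires=6 [8,13) fires=6
i=12 t=15 v=5: → [15,20),[14,19),[13,18),[12,17),[11,16); WM=13
i=13 t=16 v=3: → [16,21),[15,20),[14,19),[13,18),[12,17); WM=16; [9,14) fires=6 [10,15) fires=5 [11,16) fires=5
i=14 t=19 v=3: → [19,24),[18,23),[17,22),[16,21),[15,20); WM=16
i=15 t=19 v=5: → [19,24),[18,23),[17,22),[16,21),[15,20); WM=19; [12,17) fires=5 [13,18) fires=5 [14,19) fires=5
i=16 t=19 v=9: → [19,24),[18,23),[17,22),[16,21),[15,20); WM=19
i=17 t=21 v=1: → [21,26),[20,25),[19,24),[18,23),[17,22); WM=21; [15,20) fires=9 [16,21) fires=9
i=18 t=22 v=3: → [22,27),[21,26),[20,25),[19,24),[18,23); WM=21
i=19 t=24 v=7: → [24,29),[23,28),[22,27),[21,26),[20,25); WM=24; [17,22) fires=9 [18,23) fires=9 [19,24) fires=9

2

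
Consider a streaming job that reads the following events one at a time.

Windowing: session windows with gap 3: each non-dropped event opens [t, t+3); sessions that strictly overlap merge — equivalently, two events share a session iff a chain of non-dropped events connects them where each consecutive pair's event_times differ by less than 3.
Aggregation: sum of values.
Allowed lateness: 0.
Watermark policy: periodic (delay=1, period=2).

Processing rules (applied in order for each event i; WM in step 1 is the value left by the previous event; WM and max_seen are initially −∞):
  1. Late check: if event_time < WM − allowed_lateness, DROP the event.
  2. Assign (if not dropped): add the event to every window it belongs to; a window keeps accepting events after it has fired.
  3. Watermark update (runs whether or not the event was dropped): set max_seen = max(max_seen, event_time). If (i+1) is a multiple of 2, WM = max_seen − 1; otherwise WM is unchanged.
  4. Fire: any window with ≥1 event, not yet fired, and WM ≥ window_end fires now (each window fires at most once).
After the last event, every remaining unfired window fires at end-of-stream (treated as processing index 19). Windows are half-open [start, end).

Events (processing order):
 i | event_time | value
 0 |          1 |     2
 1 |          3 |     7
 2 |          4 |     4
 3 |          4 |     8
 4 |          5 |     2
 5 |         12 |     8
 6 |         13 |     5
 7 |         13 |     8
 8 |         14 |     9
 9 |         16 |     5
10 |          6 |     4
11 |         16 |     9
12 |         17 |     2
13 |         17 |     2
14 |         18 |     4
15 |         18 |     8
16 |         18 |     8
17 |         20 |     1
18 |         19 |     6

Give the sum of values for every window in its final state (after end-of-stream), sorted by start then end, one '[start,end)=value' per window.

i=0 t=1 v=2: → [1,4); WM=−∞
i=1 t=3 v=7: → [1,6); WM=2
i=2 t=4 v=4: → [1,7); WM=2
i=3 t=4 v=8: → [1,7); WM=3
i=4 t=5 v=2: → [1,8); WM=3
i=5 t=12 v=8: → [12,15); WM=11
i=6 t=13 v=5: → [12,16); WM=11
i=7 t=13 v=8: → [12,16); WM=12
i=8 t=14 v=9: → [12,17); WM=12
i=9 t=16 v=5: → [12,19); WM=15
i=10 t=6 v=4: DROP (t<15-0); WM=15
i=11 t=16 v=9: → [12,19); WM=15
i=12 t=17 v=2: → [12,20); WM=15
i=13 t=17 v=2: → [12,20); WM=16
i=14 t=18 v=4: → [12,21); WM=16
i=15 t=18 v=8: → [12,21); WM=17
i=16 t=18 v=8: → [12,21); WM=17
i=17 t=20 v=1: → [12,23); WM=19
i=18 t=19 v=6: → [12,23); WM=19

[1,8)=23 [12,23)=75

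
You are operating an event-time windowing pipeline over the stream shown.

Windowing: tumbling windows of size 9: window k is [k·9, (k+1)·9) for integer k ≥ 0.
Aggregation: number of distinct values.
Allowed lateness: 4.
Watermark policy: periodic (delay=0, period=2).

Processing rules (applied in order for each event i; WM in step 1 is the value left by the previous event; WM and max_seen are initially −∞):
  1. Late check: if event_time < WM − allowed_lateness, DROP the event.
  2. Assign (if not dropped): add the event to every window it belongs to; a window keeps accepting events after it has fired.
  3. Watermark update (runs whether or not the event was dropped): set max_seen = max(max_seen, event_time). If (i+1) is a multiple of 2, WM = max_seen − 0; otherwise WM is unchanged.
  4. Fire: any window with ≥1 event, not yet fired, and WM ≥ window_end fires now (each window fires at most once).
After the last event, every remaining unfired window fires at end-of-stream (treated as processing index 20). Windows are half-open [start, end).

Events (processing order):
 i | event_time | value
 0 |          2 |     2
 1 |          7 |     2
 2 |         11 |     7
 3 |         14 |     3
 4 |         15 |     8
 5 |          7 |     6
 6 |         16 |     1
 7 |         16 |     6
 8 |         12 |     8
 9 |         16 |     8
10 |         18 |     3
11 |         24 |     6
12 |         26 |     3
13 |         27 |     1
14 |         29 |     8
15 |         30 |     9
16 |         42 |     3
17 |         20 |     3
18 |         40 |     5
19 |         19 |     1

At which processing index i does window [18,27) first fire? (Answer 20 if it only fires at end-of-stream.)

13

i=0 t=2 v=2: → [0,9); WM=−∞
i=1 t=7 v=2: → [0,9); WM=7
i=2 t=11 v=7: → [9,18); WM=7
i=3 t=14 v=3: → [9,18); WM=14; [0,9) fires=1
i=4 t=15 v=8: → [9,18); WM=14
i=5 t=7 v=6: DROP (t<14-4); WM=15
i=6 t=16 v=1: → [9,18); WM=15
i=7 t=16 v=6: → [9,18); WM=16
i=8 t=12 v=8: → [9,18); WM=16
i=9 t=16 v=8: → [9,18); WM=16
i=10 t=18 v=3: → [18,27); WM=16
i=11 t=24 v=6: → [18,27); WM=24; [9,18) fires=5
i=12 t=26 v=3: → [18,27); WM=24
i=13 t=27 v=1: → [27,36); WM=27; [18,27) fires=2
i=14 t=29 v=8: → [27,36); WM=27
i=15 t=30 v=9: → [27,36); WM=30
i=16 t=42 v=3: → [36,45); WM=30
i=17 t=20 v=3: DROP (t<30-4); WM=42; [27,36) fires=3
i=18 t=40 v=5: → [36,45); WM=42
i=19 t=19 v=1: DROP (t<42-4); WM=42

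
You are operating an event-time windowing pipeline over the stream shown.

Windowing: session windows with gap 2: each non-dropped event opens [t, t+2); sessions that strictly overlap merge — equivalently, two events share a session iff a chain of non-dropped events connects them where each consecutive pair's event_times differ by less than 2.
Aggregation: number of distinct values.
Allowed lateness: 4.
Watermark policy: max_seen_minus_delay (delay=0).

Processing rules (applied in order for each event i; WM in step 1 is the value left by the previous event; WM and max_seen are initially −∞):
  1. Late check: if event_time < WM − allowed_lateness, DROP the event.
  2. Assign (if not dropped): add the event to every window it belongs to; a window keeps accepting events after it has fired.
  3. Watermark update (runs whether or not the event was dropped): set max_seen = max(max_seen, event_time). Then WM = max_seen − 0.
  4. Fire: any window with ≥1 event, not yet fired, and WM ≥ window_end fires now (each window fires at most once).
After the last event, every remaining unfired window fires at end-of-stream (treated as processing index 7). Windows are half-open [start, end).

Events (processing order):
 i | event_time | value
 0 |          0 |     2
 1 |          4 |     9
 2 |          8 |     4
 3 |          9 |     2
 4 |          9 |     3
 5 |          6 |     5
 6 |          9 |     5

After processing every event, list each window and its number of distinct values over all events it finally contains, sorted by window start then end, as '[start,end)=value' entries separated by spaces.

[0,2)=1 [4,6)=1 [6,8)=1 [8,11)=4

i=0 t=0 v=2: → [0,2); WM=0
i=1 t=4 v=9: → [4,6); WM=4
i=2 t=8 v=4: → [8,10); WM=8
i=3 t=9 v=2: → [8,11); WM=9
i=4 t=9 v=3: → [8,11); WM=9
i=5 t=6 v=5: → [6,8); WM=9
i=6 t=9 v=5: → [8,11); WM=9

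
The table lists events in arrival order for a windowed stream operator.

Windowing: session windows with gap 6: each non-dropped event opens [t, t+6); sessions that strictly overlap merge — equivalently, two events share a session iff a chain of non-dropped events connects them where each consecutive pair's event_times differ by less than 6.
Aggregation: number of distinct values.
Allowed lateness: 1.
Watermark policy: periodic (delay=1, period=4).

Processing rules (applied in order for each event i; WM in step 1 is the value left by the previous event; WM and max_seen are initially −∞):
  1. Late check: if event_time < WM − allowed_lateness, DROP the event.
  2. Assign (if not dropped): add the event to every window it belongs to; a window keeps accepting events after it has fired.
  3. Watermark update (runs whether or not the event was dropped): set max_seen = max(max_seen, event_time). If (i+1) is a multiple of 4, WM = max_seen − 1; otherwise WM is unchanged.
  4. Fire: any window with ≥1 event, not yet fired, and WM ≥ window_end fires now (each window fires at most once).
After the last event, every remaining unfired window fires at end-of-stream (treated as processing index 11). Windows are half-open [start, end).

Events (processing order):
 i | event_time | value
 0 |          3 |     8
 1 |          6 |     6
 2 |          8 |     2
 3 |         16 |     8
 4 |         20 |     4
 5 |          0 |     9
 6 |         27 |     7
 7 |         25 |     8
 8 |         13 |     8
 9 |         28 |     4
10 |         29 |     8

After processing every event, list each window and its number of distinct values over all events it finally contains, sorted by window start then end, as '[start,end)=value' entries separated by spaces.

i=0 t=3 v=8: → [3,9); WM=−∞
i=1 t=6 v=6: → [3,12); WM=−∞
i=2 t=8 v=2: → [3,14); WM=−∞
i=3 t=16 v=8: → [16,22); WM=15
i=4 t=20 v=4: → [16,26); WM=15
i=5 t=0 v=9: DROP (t<15-1); WM=15
i=6 t=27 v=7: → [27,33); WM=15
i=7 t=25 v=8: → [16,33); WM=26
i=8 t=13 v=8: DROP (t<26-1); WM=26
i=9 t=28 v=4: → [16,34); WM=26
i=10 t=29 v=8: → [16,35); WM=26

[3,14)=3 [16,35)=3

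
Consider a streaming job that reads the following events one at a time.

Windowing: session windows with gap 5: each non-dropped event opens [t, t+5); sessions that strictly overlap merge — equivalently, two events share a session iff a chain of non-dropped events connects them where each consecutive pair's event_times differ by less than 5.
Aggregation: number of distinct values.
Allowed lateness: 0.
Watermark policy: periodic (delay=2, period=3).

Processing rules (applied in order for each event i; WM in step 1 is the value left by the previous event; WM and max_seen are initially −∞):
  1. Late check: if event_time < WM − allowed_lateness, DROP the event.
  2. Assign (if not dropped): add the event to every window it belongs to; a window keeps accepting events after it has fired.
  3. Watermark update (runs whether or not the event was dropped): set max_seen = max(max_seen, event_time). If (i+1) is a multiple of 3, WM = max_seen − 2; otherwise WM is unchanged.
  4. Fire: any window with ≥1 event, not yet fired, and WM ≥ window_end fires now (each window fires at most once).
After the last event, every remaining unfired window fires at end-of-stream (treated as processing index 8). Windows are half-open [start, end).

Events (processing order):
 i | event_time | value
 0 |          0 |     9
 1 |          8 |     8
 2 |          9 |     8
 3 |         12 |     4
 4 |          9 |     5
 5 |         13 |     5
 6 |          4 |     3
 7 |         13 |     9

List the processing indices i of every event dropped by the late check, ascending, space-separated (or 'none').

6

i=0 t=0 v=9: → [0,5); WM=−∞
i=1 t=8 v=8: → [8,13); WM=−∞
i=2 t=9 v=8: → [8,14); WM=7
i=3 t=12 v=4: → [8,17); WM=7
i=4 t=9 v=5: → [8,17); WM=7
i=5 t=13 v=5: → [8,18); WM=11
i=6 t=4 v=3: DROP (t<11-0); WM=11
i=7 t=13 v=9: → [8,18); WM=11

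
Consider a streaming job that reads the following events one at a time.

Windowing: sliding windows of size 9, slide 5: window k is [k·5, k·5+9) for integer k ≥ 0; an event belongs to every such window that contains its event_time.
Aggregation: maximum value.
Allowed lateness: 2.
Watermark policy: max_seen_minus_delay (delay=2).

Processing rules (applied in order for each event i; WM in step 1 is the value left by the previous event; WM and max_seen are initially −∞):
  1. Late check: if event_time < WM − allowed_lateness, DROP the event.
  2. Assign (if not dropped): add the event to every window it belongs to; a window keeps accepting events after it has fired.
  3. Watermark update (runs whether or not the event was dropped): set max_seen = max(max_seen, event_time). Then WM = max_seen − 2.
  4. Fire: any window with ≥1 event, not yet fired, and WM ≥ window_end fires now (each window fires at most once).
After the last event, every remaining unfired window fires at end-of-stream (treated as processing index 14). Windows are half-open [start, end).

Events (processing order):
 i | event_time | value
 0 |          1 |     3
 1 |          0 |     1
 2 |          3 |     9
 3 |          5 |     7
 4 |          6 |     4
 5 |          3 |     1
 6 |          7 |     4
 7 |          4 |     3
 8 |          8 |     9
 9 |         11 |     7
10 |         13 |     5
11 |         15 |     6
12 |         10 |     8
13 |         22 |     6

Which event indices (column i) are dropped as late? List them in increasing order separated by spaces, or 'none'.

i=0 t=1 v=3: → [0,9); WM=-1
i=1 t=0 v=1: → [0,9); WM=-1
i=2 t=3 v=9: → [0,9); WM=1
i=3 t=5 v=7: → [5,14),[0,9); WM=3
i=4 t=6 v=4: → [5,14),[0,9); WM=4
i=5 t=3 v=1: → [0,9); WM=4
i=6 t=7 v=4: → [5,14),[0,9); WM=5
i=7 t=4 v=3: → [0,9); WM=5
i=8 t=8 v=9: → [5,14),[0,9); WM=6
i=9 t=11 v=7: → [10,19),[5,14); WM=9; [0,9) fires=9
i=10 t=13 v=5: → [10,19),[5,14); WM=11
i=11 t=15 v=6: → [15,24),[10,19); WM=13
i=12 t=10 v=8: DROP (t<13-2); WM=13
i=13 t=22 v=6: → [20,29),[15,24); WM=20; [5,14) fires=9 [10,19) fires=7

12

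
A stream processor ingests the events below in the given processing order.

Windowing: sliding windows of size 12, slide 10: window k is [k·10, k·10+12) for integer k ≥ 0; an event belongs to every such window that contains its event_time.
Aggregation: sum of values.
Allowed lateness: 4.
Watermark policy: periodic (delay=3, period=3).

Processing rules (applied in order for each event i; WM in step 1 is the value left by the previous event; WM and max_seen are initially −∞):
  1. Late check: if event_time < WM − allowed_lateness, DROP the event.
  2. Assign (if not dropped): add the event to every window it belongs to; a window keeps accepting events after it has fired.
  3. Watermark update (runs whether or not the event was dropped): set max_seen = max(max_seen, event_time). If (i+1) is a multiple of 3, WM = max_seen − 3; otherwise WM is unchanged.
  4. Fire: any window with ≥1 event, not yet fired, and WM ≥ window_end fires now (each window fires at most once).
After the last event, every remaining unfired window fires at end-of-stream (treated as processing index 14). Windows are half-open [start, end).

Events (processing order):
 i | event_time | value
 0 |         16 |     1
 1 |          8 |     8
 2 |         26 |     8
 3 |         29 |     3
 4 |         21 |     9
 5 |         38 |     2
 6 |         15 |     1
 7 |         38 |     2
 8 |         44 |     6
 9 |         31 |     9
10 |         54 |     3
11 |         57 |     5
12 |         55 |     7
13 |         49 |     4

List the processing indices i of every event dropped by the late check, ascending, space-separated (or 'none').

i=0 t=16 v=1: → [10,22); WM=−∞
i=1 t=8 v=8: → [0,12); WM=−∞
i=2 t=26 v=8: → [20,32); WM=23; [0,12) fires=8 [10,22) fires=1
i=3 t=29 v=3: → [20,32); WM=23
i=4 t=21 v=9: → [20,32),[10,22); WM=23
i=5 t=38 v=2: → [30,42); WM=35; [20,32) fires=20
i=6 t=15 v=1: DROP (t<35-4); WM=35
i=7 t=38 v=2: → [30,42); WM=35
i=8 t=44 v=6: → [40,52); WM=41
i=9 t=31 v=9: DROP (t<41-4); WM=41
i=10 t=54 v=3: → [50,62); WM=41
i=11 t=57 v=5: → [50,62); WM=54; [30,42) fires=4 [40,52) fires=6
i=12 t=55 v=7: → [50,62); WM=54
i=13 t=49 v=4: DROP (t<54-4); WM=54

6 9 13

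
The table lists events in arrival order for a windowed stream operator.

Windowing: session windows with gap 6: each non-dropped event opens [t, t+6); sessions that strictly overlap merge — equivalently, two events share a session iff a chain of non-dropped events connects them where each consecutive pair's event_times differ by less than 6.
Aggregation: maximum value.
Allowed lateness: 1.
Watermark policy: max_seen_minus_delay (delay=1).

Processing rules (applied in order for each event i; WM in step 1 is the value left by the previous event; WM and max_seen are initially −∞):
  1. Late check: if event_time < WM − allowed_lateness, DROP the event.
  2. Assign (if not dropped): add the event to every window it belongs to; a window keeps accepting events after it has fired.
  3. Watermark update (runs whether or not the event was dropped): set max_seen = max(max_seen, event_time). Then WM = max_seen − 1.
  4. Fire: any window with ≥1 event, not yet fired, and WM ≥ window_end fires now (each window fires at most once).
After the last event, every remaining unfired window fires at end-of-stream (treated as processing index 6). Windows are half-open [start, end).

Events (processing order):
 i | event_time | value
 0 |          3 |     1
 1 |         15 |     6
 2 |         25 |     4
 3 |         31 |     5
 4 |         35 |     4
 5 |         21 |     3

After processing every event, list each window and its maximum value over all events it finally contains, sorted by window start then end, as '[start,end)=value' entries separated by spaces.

i=0 t=3 v=1: → [3,9); WM=2
i=1 t=15 v=6: → [15,21); WM=14
i=2 t=25 v=4: → [25,31); WM=24
i=3 t=31 v=5: → [31,37); WM=30
i=4 t=35 v=4: → [31,41); WM=34
i=5 t=21 v=3: DROP (t<34-1); WM=34

[3,9)=1 [15,21)=6 [25,31)=4 [31,41)=5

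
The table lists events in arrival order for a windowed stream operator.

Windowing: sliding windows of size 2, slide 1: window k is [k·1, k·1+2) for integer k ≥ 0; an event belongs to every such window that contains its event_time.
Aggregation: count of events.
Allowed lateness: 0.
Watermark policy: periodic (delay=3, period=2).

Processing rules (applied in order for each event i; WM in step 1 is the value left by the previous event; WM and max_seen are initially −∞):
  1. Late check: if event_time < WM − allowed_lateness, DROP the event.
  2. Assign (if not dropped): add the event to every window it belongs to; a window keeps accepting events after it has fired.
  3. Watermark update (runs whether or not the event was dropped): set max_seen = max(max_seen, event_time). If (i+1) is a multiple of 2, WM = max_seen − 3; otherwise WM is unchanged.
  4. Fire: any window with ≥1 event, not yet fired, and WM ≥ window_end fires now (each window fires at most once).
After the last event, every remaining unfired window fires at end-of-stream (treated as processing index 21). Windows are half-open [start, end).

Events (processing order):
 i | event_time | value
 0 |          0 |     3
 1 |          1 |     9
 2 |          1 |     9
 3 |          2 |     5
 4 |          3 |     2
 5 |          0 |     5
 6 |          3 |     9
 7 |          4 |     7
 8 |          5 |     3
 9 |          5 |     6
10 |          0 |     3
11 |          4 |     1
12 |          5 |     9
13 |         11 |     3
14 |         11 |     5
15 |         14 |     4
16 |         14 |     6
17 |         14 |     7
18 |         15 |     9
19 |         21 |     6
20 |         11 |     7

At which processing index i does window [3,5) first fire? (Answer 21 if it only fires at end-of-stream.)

i=0 t=0 v=3: → [0,2); WM=−∞
i=1 t=1 v=9: → [1,3),[0,2); WM=-2
i=2 t=1 v=9: → [1,3),[0,2); WM=-2
i=3 t=2 v=5: → [2,4),[1,3); WM=-1
i=4 t=3 v=2: → [3,5),[2,4); WM=-1
i=5 t=0 v=5: → [0,2); WM=0
i=6 t=3 v=9: → [3,5),[2,4); WM=0
i=7 t=4 v=7: → [4,6),[3,5); WM=1
i=8 t=5 v=3: → [5,7),[4,6); WM=1
i=9 t=5 v=6: → [5,7),[4,6); WM=2; [0,2) fires=4
i=10 t=0 v=3: DROP (t<2-0); WM=2
i=11 t=4 v=1: → [4,6),[3,5); WM=2
i=12 t=5 v=9: → [5,7),[4,6); WM=2
i=13 t=11 v=3: → [11,13),[10,12); WM=8; [1,3) fires=3 [2,4) fires=3 [3,5) fires=4 [4,6) fires=5 [5,7) fires=3
i=14 t=11 v=5: → [11,13),[10,12); WM=8
i=15 t=14 v=4: → [14,16),[13,15); WM=11
i=16 t=14 v=6: → [14,16),[13,15); WM=11
i=17 t=14 v=7: → [14,16),[13,15); WM=11
i=18 t=15 v=9: → [15,17),[14,16); WM=11
i=19 t=21 v=6: → [21,23),[20,22); WM=18; [10,12) fires=2 [11,13) fires=2 [13,15) fires=3 [14,16) fires=4 [15,17) fires=1
i=20 t=11 v=7: DROP (t<18-0); WM=18

13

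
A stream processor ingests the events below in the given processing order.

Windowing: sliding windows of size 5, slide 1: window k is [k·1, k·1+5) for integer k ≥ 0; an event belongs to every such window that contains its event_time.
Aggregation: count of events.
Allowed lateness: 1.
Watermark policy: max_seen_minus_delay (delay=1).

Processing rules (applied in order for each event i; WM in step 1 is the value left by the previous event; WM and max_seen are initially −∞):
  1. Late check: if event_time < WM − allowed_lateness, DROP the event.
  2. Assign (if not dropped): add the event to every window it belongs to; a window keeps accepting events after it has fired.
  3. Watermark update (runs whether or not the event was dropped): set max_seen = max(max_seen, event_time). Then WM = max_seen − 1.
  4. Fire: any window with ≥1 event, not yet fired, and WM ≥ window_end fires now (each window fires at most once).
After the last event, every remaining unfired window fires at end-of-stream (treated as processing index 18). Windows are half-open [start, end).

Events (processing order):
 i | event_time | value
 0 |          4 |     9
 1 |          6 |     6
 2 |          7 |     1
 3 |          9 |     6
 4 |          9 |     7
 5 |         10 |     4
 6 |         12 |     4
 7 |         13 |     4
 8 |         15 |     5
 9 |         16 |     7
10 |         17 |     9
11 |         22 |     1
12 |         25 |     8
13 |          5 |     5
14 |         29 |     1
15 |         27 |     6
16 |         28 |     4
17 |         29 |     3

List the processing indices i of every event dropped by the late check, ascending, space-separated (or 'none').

i=0 t=4 v=9: → [4,9),[3,8),[2,7),[1,6),[0,5); WM=3
i=1 t=6 v=6: → [6,11),[5,10),[4,9),[3,8),[2,7); WM=5; [0,5) fires=1
i=2 t=7 v=1: → [7,12),[6,11),[5,10),[4,9),[3,8); WM=6; [1,6) fires=1
i=3 t=9 v=6: → [9,14),[8,13),[7,12),[6,11),[5,10); WM=8; [2,7) fires=2 [3,8) fires=3
i=4 t=9 v=7: → [9,14),[8,13),[7,12),[6,11),[5,10); WM=8
i=5 t=10 v=4: → [10,15),[9,14),[8,13),[7,12),[6,11); WM=9; [4,9) fires=3
i=6 t=12 v=4: → [12,17),[11,16),[10,15),[9,14),[8,13); WM=11; [5,10) fires=4 [6,11) fires=5
i=7 t=13 v=4: → [13,18),[12,17),[11,16),[10,15),[9,14); WM=12; [7,12) fires=4
i=8 t=15 v=5: → [15,20),[14,19),[13,18),[12,17),[11,16); WM=14; [8,13) fires=4 [9,14) fires=5
i=9 t=16 v=7: → [16,21),[15,20),[14,19),[13,18),[12,17); WM=15; [10,15) fires=3
i=10 t=17 v=9: → [17,22),[16,21),[15,20),[14,19),[13,18); WM=16; [11,16) fires=3
i=11 t=22 v=1: → [22,27),[21,26),[20,25),[19,24),[18,23); WM=21; [12,17) fires=4 [13,18) fires=4 [14,19) fires=3 [15,20) fires=3 [16,21) fires=2
i=12 t=25 v=8: → [25,30),[24,29),[23,28),[22,27),[21,26); WM=24; [17,22) fires=1 [18,23) fires=1 [19,24) fires=1
i=13 t=5 v=5: DROP (t<24-1); WM=24
i=14 t=29 v=1: → [29,34),[28,33),[27,32),[26,31),[25,30); WM=28; [20,25) fires=1 [21,26) fires=2 [22,27) fires=2 [23,28) fires=1
i=15 t=27 v=6: → [27,32),[26,31),[25,30),[24,29),[23,28); WM=28
i=16 t=28 v=4: → [28,33),[27,32),[26,31),[25,30),[24,29); WM=28
i=17 t=29 v=3: → [29,34),[28,33),[27,32),[26,31),[25,30); WM=28

13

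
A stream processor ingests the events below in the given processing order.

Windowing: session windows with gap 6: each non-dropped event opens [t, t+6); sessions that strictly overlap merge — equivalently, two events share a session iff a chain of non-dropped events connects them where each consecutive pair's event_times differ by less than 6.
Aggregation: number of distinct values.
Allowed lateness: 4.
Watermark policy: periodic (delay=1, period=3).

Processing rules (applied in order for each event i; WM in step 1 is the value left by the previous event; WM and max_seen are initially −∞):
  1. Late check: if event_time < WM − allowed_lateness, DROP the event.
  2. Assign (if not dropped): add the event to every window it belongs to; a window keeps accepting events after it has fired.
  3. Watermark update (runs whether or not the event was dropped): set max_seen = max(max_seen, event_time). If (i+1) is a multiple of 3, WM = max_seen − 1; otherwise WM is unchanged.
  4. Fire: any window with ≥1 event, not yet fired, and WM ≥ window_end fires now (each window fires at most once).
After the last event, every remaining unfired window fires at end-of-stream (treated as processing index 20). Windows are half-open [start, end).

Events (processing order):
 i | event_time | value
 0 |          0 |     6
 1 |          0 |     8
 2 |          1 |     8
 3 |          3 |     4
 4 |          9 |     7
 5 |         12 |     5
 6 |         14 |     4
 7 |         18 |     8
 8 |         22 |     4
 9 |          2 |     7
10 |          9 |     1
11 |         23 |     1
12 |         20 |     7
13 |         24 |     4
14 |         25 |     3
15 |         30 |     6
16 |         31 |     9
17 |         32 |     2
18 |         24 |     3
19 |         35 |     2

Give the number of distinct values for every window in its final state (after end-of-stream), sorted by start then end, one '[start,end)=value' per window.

i=0 t=0 v=6: → [0,6); WM=−∞
i=1 t=0 v=8: → [0,6); WM=−∞
i=2 t=1 v=8: → [0,7); WM=0
i=3 t=3 v=4: → [0,9); WM=0
i=4 t=9 v=7: → [9,15); WM=0
i=5 t=12 v=5: → [9,18); WM=11
i=6 t=14 v=4: → [9,20); WM=11
i=7 t=18 v=8: → [9,24); WM=11
i=8 t=22 v=4: → [9,28); WM=21
i=9 t=2 v=7: DROP (t<21-4); WM=21
i=10 t=9 v=1: DROP (t<21-4); WM=21
i=11 t=23 v=1: → [9,29); WM=22
i=12 t=20 v=7: → [9,29); WM=22
i=13 t=24 v=4: → [9,30); WM=22
i=14 t=25 v=3: → [9,31); WM=24
i=15 t=30 v=6: → [9,36); WM=24
i=16 t=31 v=9: → [9,37); WM=24
i=17 t=32 v=2: → [9,38); WM=31
i=18 t=24 v=3: DROP (t<31-4); WM=31
i=19 t=35 v=2: → [9,41); WM=31

[0,9)=3 [9,41)=9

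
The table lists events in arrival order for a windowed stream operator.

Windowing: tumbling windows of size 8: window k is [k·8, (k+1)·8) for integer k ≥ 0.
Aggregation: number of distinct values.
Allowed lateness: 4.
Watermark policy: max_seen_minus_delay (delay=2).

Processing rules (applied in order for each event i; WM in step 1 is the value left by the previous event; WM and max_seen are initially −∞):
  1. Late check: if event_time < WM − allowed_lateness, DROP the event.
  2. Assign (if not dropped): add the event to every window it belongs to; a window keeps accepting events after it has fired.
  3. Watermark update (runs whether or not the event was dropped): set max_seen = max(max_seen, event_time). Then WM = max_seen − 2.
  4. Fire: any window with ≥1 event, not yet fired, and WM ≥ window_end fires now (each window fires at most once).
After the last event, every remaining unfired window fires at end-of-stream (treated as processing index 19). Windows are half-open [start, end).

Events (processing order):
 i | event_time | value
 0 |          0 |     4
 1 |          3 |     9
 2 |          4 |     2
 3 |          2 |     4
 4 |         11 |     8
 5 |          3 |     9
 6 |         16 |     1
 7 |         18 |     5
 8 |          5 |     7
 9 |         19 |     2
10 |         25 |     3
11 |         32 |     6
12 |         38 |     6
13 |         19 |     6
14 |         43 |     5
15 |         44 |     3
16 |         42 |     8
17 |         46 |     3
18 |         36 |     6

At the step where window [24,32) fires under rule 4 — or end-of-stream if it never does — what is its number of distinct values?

i=0 t=0 v=4: → [0,8); WM=-2
i=1 t=3 v=9: → [0,8); WM=1
i=2 t=4 v=2: → [0,8); WM=2
i=3 t=2 v=4: → [0,8); WM=2
i=4 t=11 v=8: → [8,16); WM=9; [0,8) fires=3
i=5 t=3 v=9: DROP (t<9-4); WM=9
i=6 t=16 v=1: → [16,24); WM=14
i=7 t=18 v=5: → [16,24); WM=16; [8,16) fires=1
i=8 t=5 v=7: DROP (t<16-4); WM=16
i=9 t=19 v=2: → [16,24); WM=17
i=10 t=25 v=3: → [24,32); WM=23
i=11 t=32 v=6: → [32,40); WM=30; [16,24) fires=3
i=12 t=38 v=6: → [32,40); WM=36; [24,32) fires=1
i=13 t=19 v=6: DROP (t<36-4); WM=36
i=14 t=43 v=5: → [40,48); WM=41; [32,40) fires=1
i=15 t=44 v=3: → [40,48); WM=42
i=16 t=42 v=8: → [40,48); WM=42
i=17 t=46 v=3: → [40,48); WM=44
i=18 t=36 v=6: DROP (t<44-4); WM=44

1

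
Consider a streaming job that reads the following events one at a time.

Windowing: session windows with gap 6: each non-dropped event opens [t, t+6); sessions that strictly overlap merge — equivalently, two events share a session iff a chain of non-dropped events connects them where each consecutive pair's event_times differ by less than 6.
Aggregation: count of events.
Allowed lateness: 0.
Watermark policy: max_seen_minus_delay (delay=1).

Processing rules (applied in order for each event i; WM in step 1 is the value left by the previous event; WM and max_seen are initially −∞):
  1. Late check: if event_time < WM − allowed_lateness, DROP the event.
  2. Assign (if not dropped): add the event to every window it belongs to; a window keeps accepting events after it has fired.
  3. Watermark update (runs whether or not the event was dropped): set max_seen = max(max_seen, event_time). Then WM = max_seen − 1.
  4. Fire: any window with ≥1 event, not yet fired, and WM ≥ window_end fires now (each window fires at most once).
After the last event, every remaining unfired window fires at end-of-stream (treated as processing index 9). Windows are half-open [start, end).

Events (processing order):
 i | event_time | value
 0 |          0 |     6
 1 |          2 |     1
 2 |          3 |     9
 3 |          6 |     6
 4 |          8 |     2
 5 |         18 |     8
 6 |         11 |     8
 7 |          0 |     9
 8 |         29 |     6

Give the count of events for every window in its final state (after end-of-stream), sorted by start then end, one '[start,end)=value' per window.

[0,14)=5 [18,24)=1 [29,35)=1

i=0 t=0 v=6: → [0,6); WM=-1
i=1 t=2 v=1: → [0,8); WM=1
i=2 t=3 v=9: → [0,9); WM=2
i=3 t=6 v=6: → [0,12); WM=5
i=4 t=8 v=2: → [0,14); WM=7
i=5 t=18 v=8: → [18,24); WM=17
i=6 t=11 v=8: DROP (t<17-0); WM=17
i=7 t=0 v=9: DROP (t<17-0); WM=17
i=8 t=29 v=6: → [29,35); WM=28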